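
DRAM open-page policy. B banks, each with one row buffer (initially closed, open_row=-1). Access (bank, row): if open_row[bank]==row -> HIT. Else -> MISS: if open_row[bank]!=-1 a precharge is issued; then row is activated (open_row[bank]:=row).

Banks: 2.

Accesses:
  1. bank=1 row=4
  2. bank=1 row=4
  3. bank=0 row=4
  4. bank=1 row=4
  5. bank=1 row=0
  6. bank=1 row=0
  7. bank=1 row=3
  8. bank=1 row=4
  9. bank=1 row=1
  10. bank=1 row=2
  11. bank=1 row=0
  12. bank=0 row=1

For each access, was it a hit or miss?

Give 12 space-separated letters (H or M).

Answer: M H M H M H M M M M M M

Derivation:
Acc 1: bank1 row4 -> MISS (open row4); precharges=0
Acc 2: bank1 row4 -> HIT
Acc 3: bank0 row4 -> MISS (open row4); precharges=0
Acc 4: bank1 row4 -> HIT
Acc 5: bank1 row0 -> MISS (open row0); precharges=1
Acc 6: bank1 row0 -> HIT
Acc 7: bank1 row3 -> MISS (open row3); precharges=2
Acc 8: bank1 row4 -> MISS (open row4); precharges=3
Acc 9: bank1 row1 -> MISS (open row1); precharges=4
Acc 10: bank1 row2 -> MISS (open row2); precharges=5
Acc 11: bank1 row0 -> MISS (open row0); precharges=6
Acc 12: bank0 row1 -> MISS (open row1); precharges=7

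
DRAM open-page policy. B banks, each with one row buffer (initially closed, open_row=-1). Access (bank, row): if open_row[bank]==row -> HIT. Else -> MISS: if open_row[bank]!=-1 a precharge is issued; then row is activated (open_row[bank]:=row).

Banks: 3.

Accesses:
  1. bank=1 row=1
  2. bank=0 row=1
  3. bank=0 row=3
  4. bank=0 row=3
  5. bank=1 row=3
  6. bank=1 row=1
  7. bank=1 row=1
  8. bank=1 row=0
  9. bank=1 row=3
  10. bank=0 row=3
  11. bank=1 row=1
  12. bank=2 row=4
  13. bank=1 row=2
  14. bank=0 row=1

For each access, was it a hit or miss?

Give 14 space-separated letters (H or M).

Answer: M M M H M M H M M H M M M M

Derivation:
Acc 1: bank1 row1 -> MISS (open row1); precharges=0
Acc 2: bank0 row1 -> MISS (open row1); precharges=0
Acc 3: bank0 row3 -> MISS (open row3); precharges=1
Acc 4: bank0 row3 -> HIT
Acc 5: bank1 row3 -> MISS (open row3); precharges=2
Acc 6: bank1 row1 -> MISS (open row1); precharges=3
Acc 7: bank1 row1 -> HIT
Acc 8: bank1 row0 -> MISS (open row0); precharges=4
Acc 9: bank1 row3 -> MISS (open row3); precharges=5
Acc 10: bank0 row3 -> HIT
Acc 11: bank1 row1 -> MISS (open row1); precharges=6
Acc 12: bank2 row4 -> MISS (open row4); precharges=6
Acc 13: bank1 row2 -> MISS (open row2); precharges=7
Acc 14: bank0 row1 -> MISS (open row1); precharges=8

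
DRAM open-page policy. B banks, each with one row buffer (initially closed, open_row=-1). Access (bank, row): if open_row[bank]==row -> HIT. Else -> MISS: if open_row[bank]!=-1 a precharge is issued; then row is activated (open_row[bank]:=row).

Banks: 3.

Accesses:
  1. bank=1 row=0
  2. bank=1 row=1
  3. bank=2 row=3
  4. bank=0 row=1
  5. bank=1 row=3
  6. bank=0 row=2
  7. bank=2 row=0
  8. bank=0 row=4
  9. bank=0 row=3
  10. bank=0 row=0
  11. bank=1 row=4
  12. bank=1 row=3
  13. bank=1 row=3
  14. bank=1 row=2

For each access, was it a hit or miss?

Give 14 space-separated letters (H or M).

Acc 1: bank1 row0 -> MISS (open row0); precharges=0
Acc 2: bank1 row1 -> MISS (open row1); precharges=1
Acc 3: bank2 row3 -> MISS (open row3); precharges=1
Acc 4: bank0 row1 -> MISS (open row1); precharges=1
Acc 5: bank1 row3 -> MISS (open row3); precharges=2
Acc 6: bank0 row2 -> MISS (open row2); precharges=3
Acc 7: bank2 row0 -> MISS (open row0); precharges=4
Acc 8: bank0 row4 -> MISS (open row4); precharges=5
Acc 9: bank0 row3 -> MISS (open row3); precharges=6
Acc 10: bank0 row0 -> MISS (open row0); precharges=7
Acc 11: bank1 row4 -> MISS (open row4); precharges=8
Acc 12: bank1 row3 -> MISS (open row3); precharges=9
Acc 13: bank1 row3 -> HIT
Acc 14: bank1 row2 -> MISS (open row2); precharges=10

Answer: M M M M M M M M M M M M H M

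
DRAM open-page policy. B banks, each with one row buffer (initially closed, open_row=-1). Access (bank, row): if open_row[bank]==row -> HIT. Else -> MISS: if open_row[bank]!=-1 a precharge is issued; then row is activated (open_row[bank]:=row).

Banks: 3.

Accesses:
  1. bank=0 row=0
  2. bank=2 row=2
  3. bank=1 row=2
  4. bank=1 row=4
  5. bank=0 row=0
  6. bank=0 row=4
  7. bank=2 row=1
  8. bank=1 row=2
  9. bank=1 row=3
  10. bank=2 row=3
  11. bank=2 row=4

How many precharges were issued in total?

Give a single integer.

Answer: 7

Derivation:
Acc 1: bank0 row0 -> MISS (open row0); precharges=0
Acc 2: bank2 row2 -> MISS (open row2); precharges=0
Acc 3: bank1 row2 -> MISS (open row2); precharges=0
Acc 4: bank1 row4 -> MISS (open row4); precharges=1
Acc 5: bank0 row0 -> HIT
Acc 6: bank0 row4 -> MISS (open row4); precharges=2
Acc 7: bank2 row1 -> MISS (open row1); precharges=3
Acc 8: bank1 row2 -> MISS (open row2); precharges=4
Acc 9: bank1 row3 -> MISS (open row3); precharges=5
Acc 10: bank2 row3 -> MISS (open row3); precharges=6
Acc 11: bank2 row4 -> MISS (open row4); precharges=7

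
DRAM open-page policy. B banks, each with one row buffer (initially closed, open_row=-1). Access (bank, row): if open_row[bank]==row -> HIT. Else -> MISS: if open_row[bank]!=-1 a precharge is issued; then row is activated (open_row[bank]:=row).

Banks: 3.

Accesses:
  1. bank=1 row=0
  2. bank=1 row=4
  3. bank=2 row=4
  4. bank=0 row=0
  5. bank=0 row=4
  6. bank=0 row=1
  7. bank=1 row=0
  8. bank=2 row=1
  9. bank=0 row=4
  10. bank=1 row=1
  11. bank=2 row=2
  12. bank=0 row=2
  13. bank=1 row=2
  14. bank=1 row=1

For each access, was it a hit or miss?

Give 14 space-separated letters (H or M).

Answer: M M M M M M M M M M M M M M

Derivation:
Acc 1: bank1 row0 -> MISS (open row0); precharges=0
Acc 2: bank1 row4 -> MISS (open row4); precharges=1
Acc 3: bank2 row4 -> MISS (open row4); precharges=1
Acc 4: bank0 row0 -> MISS (open row0); precharges=1
Acc 5: bank0 row4 -> MISS (open row4); precharges=2
Acc 6: bank0 row1 -> MISS (open row1); precharges=3
Acc 7: bank1 row0 -> MISS (open row0); precharges=4
Acc 8: bank2 row1 -> MISS (open row1); precharges=5
Acc 9: bank0 row4 -> MISS (open row4); precharges=6
Acc 10: bank1 row1 -> MISS (open row1); precharges=7
Acc 11: bank2 row2 -> MISS (open row2); precharges=8
Acc 12: bank0 row2 -> MISS (open row2); precharges=9
Acc 13: bank1 row2 -> MISS (open row2); precharges=10
Acc 14: bank1 row1 -> MISS (open row1); precharges=11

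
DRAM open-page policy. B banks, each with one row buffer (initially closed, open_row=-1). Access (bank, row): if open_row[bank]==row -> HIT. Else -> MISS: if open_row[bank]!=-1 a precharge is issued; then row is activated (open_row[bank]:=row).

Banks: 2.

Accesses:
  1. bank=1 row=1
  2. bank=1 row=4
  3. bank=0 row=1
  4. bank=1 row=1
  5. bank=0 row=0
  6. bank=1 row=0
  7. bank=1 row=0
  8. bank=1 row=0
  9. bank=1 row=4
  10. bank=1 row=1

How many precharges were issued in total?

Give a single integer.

Acc 1: bank1 row1 -> MISS (open row1); precharges=0
Acc 2: bank1 row4 -> MISS (open row4); precharges=1
Acc 3: bank0 row1 -> MISS (open row1); precharges=1
Acc 4: bank1 row1 -> MISS (open row1); precharges=2
Acc 5: bank0 row0 -> MISS (open row0); precharges=3
Acc 6: bank1 row0 -> MISS (open row0); precharges=4
Acc 7: bank1 row0 -> HIT
Acc 8: bank1 row0 -> HIT
Acc 9: bank1 row4 -> MISS (open row4); precharges=5
Acc 10: bank1 row1 -> MISS (open row1); precharges=6

Answer: 6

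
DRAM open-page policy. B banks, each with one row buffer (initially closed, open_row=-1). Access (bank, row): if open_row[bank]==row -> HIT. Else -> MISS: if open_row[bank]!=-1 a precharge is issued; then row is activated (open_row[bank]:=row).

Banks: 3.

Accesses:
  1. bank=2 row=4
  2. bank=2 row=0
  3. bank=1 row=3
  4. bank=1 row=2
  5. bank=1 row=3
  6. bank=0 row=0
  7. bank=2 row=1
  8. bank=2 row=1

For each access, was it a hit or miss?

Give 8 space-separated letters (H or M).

Answer: M M M M M M M H

Derivation:
Acc 1: bank2 row4 -> MISS (open row4); precharges=0
Acc 2: bank2 row0 -> MISS (open row0); precharges=1
Acc 3: bank1 row3 -> MISS (open row3); precharges=1
Acc 4: bank1 row2 -> MISS (open row2); precharges=2
Acc 5: bank1 row3 -> MISS (open row3); precharges=3
Acc 6: bank0 row0 -> MISS (open row0); precharges=3
Acc 7: bank2 row1 -> MISS (open row1); precharges=4
Acc 8: bank2 row1 -> HIT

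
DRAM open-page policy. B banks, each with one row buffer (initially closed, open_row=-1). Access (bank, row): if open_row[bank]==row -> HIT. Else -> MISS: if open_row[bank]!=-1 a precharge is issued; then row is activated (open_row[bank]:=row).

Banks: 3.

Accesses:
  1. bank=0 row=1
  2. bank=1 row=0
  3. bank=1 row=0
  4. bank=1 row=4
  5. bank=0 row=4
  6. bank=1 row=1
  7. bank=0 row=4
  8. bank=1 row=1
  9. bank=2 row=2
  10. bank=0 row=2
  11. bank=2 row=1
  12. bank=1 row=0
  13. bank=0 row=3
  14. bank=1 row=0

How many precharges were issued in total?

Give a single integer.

Acc 1: bank0 row1 -> MISS (open row1); precharges=0
Acc 2: bank1 row0 -> MISS (open row0); precharges=0
Acc 3: bank1 row0 -> HIT
Acc 4: bank1 row4 -> MISS (open row4); precharges=1
Acc 5: bank0 row4 -> MISS (open row4); precharges=2
Acc 6: bank1 row1 -> MISS (open row1); precharges=3
Acc 7: bank0 row4 -> HIT
Acc 8: bank1 row1 -> HIT
Acc 9: bank2 row2 -> MISS (open row2); precharges=3
Acc 10: bank0 row2 -> MISS (open row2); precharges=4
Acc 11: bank2 row1 -> MISS (open row1); precharges=5
Acc 12: bank1 row0 -> MISS (open row0); precharges=6
Acc 13: bank0 row3 -> MISS (open row3); precharges=7
Acc 14: bank1 row0 -> HIT

Answer: 7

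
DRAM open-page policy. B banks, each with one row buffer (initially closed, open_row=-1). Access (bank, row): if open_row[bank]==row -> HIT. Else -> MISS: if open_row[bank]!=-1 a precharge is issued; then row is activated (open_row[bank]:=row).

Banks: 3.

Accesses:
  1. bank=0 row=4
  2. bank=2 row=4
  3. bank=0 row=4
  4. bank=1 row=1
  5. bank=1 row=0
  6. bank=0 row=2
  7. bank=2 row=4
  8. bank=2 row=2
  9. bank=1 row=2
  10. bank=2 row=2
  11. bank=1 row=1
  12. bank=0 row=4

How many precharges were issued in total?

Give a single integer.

Acc 1: bank0 row4 -> MISS (open row4); precharges=0
Acc 2: bank2 row4 -> MISS (open row4); precharges=0
Acc 3: bank0 row4 -> HIT
Acc 4: bank1 row1 -> MISS (open row1); precharges=0
Acc 5: bank1 row0 -> MISS (open row0); precharges=1
Acc 6: bank0 row2 -> MISS (open row2); precharges=2
Acc 7: bank2 row4 -> HIT
Acc 8: bank2 row2 -> MISS (open row2); precharges=3
Acc 9: bank1 row2 -> MISS (open row2); precharges=4
Acc 10: bank2 row2 -> HIT
Acc 11: bank1 row1 -> MISS (open row1); precharges=5
Acc 12: bank0 row4 -> MISS (open row4); precharges=6

Answer: 6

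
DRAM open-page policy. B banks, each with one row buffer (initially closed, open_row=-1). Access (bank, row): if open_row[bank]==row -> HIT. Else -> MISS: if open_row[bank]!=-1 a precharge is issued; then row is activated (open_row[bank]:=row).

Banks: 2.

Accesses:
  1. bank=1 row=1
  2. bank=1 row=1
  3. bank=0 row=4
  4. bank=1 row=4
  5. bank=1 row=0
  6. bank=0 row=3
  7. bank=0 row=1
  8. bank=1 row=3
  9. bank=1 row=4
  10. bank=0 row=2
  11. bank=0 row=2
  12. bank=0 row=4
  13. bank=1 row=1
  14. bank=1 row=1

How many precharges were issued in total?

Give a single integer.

Acc 1: bank1 row1 -> MISS (open row1); precharges=0
Acc 2: bank1 row1 -> HIT
Acc 3: bank0 row4 -> MISS (open row4); precharges=0
Acc 4: bank1 row4 -> MISS (open row4); precharges=1
Acc 5: bank1 row0 -> MISS (open row0); precharges=2
Acc 6: bank0 row3 -> MISS (open row3); precharges=3
Acc 7: bank0 row1 -> MISS (open row1); precharges=4
Acc 8: bank1 row3 -> MISS (open row3); precharges=5
Acc 9: bank1 row4 -> MISS (open row4); precharges=6
Acc 10: bank0 row2 -> MISS (open row2); precharges=7
Acc 11: bank0 row2 -> HIT
Acc 12: bank0 row4 -> MISS (open row4); precharges=8
Acc 13: bank1 row1 -> MISS (open row1); precharges=9
Acc 14: bank1 row1 -> HIT

Answer: 9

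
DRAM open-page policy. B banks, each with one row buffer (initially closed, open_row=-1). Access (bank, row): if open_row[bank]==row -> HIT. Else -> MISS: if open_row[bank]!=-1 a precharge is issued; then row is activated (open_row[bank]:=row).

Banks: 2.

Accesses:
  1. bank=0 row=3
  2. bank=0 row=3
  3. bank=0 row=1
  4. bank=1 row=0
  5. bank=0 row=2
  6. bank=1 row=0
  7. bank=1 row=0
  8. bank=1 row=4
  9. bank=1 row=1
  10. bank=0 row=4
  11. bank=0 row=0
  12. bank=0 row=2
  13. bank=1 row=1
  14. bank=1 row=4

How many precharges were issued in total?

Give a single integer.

Acc 1: bank0 row3 -> MISS (open row3); precharges=0
Acc 2: bank0 row3 -> HIT
Acc 3: bank0 row1 -> MISS (open row1); precharges=1
Acc 4: bank1 row0 -> MISS (open row0); precharges=1
Acc 5: bank0 row2 -> MISS (open row2); precharges=2
Acc 6: bank1 row0 -> HIT
Acc 7: bank1 row0 -> HIT
Acc 8: bank1 row4 -> MISS (open row4); precharges=3
Acc 9: bank1 row1 -> MISS (open row1); precharges=4
Acc 10: bank0 row4 -> MISS (open row4); precharges=5
Acc 11: bank0 row0 -> MISS (open row0); precharges=6
Acc 12: bank0 row2 -> MISS (open row2); precharges=7
Acc 13: bank1 row1 -> HIT
Acc 14: bank1 row4 -> MISS (open row4); precharges=8

Answer: 8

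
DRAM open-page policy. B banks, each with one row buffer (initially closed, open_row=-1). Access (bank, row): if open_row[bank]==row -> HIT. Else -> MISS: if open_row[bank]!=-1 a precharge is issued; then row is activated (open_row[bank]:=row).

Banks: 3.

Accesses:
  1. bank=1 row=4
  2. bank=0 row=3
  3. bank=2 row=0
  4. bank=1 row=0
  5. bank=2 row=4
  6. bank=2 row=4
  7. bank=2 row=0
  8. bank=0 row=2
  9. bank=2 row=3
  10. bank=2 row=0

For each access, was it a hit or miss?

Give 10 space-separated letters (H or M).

Answer: M M M M M H M M M M

Derivation:
Acc 1: bank1 row4 -> MISS (open row4); precharges=0
Acc 2: bank0 row3 -> MISS (open row3); precharges=0
Acc 3: bank2 row0 -> MISS (open row0); precharges=0
Acc 4: bank1 row0 -> MISS (open row0); precharges=1
Acc 5: bank2 row4 -> MISS (open row4); precharges=2
Acc 6: bank2 row4 -> HIT
Acc 7: bank2 row0 -> MISS (open row0); precharges=3
Acc 8: bank0 row2 -> MISS (open row2); precharges=4
Acc 9: bank2 row3 -> MISS (open row3); precharges=5
Acc 10: bank2 row0 -> MISS (open row0); precharges=6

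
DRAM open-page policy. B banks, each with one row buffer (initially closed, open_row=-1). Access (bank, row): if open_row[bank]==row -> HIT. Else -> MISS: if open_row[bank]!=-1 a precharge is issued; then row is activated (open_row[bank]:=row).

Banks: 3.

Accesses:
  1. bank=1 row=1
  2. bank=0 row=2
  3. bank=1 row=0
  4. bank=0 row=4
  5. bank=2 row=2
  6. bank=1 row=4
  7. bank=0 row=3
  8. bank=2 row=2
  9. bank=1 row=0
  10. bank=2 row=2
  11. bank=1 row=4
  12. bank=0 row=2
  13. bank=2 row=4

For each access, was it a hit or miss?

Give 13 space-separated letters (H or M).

Answer: M M M M M M M H M H M M M

Derivation:
Acc 1: bank1 row1 -> MISS (open row1); precharges=0
Acc 2: bank0 row2 -> MISS (open row2); precharges=0
Acc 3: bank1 row0 -> MISS (open row0); precharges=1
Acc 4: bank0 row4 -> MISS (open row4); precharges=2
Acc 5: bank2 row2 -> MISS (open row2); precharges=2
Acc 6: bank1 row4 -> MISS (open row4); precharges=3
Acc 7: bank0 row3 -> MISS (open row3); precharges=4
Acc 8: bank2 row2 -> HIT
Acc 9: bank1 row0 -> MISS (open row0); precharges=5
Acc 10: bank2 row2 -> HIT
Acc 11: bank1 row4 -> MISS (open row4); precharges=6
Acc 12: bank0 row2 -> MISS (open row2); precharges=7
Acc 13: bank2 row4 -> MISS (open row4); precharges=8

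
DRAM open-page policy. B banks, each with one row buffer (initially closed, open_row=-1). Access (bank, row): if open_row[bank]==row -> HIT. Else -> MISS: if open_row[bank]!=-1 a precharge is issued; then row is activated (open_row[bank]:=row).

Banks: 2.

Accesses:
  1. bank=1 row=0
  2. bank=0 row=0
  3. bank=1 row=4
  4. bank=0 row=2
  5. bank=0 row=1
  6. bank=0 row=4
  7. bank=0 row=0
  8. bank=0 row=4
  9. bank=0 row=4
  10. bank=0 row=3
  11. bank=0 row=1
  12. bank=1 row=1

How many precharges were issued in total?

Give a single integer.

Acc 1: bank1 row0 -> MISS (open row0); precharges=0
Acc 2: bank0 row0 -> MISS (open row0); precharges=0
Acc 3: bank1 row4 -> MISS (open row4); precharges=1
Acc 4: bank0 row2 -> MISS (open row2); precharges=2
Acc 5: bank0 row1 -> MISS (open row1); precharges=3
Acc 6: bank0 row4 -> MISS (open row4); precharges=4
Acc 7: bank0 row0 -> MISS (open row0); precharges=5
Acc 8: bank0 row4 -> MISS (open row4); precharges=6
Acc 9: bank0 row4 -> HIT
Acc 10: bank0 row3 -> MISS (open row3); precharges=7
Acc 11: bank0 row1 -> MISS (open row1); precharges=8
Acc 12: bank1 row1 -> MISS (open row1); precharges=9

Answer: 9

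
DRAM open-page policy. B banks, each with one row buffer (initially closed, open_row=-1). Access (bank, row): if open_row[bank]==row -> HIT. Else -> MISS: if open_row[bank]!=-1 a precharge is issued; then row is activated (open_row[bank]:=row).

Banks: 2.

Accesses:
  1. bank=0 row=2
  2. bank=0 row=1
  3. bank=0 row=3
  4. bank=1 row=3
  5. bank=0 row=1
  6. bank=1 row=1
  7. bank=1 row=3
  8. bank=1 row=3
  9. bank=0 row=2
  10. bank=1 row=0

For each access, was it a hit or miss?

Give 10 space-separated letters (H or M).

Acc 1: bank0 row2 -> MISS (open row2); precharges=0
Acc 2: bank0 row1 -> MISS (open row1); precharges=1
Acc 3: bank0 row3 -> MISS (open row3); precharges=2
Acc 4: bank1 row3 -> MISS (open row3); precharges=2
Acc 5: bank0 row1 -> MISS (open row1); precharges=3
Acc 6: bank1 row1 -> MISS (open row1); precharges=4
Acc 7: bank1 row3 -> MISS (open row3); precharges=5
Acc 8: bank1 row3 -> HIT
Acc 9: bank0 row2 -> MISS (open row2); precharges=6
Acc 10: bank1 row0 -> MISS (open row0); precharges=7

Answer: M M M M M M M H M M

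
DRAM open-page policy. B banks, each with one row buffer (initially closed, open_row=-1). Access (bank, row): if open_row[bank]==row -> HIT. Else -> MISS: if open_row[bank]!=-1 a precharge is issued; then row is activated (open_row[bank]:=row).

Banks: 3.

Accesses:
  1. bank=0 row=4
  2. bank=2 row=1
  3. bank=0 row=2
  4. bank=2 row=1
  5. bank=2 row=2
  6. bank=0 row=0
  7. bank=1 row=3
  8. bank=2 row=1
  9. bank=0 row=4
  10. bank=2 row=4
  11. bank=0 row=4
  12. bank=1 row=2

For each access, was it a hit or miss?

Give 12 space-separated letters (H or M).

Answer: M M M H M M M M M M H M

Derivation:
Acc 1: bank0 row4 -> MISS (open row4); precharges=0
Acc 2: bank2 row1 -> MISS (open row1); precharges=0
Acc 3: bank0 row2 -> MISS (open row2); precharges=1
Acc 4: bank2 row1 -> HIT
Acc 5: bank2 row2 -> MISS (open row2); precharges=2
Acc 6: bank0 row0 -> MISS (open row0); precharges=3
Acc 7: bank1 row3 -> MISS (open row3); precharges=3
Acc 8: bank2 row1 -> MISS (open row1); precharges=4
Acc 9: bank0 row4 -> MISS (open row4); precharges=5
Acc 10: bank2 row4 -> MISS (open row4); precharges=6
Acc 11: bank0 row4 -> HIT
Acc 12: bank1 row2 -> MISS (open row2); precharges=7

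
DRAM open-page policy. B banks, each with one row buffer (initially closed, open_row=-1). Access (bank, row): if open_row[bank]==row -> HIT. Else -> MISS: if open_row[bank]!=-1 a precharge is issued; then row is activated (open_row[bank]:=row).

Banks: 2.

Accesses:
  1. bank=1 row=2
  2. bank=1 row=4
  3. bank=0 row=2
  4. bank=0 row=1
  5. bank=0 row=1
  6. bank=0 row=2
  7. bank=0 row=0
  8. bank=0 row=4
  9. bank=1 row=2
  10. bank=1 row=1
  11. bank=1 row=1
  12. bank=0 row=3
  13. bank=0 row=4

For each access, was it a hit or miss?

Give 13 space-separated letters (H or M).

Answer: M M M M H M M M M M H M M

Derivation:
Acc 1: bank1 row2 -> MISS (open row2); precharges=0
Acc 2: bank1 row4 -> MISS (open row4); precharges=1
Acc 3: bank0 row2 -> MISS (open row2); precharges=1
Acc 4: bank0 row1 -> MISS (open row1); precharges=2
Acc 5: bank0 row1 -> HIT
Acc 6: bank0 row2 -> MISS (open row2); precharges=3
Acc 7: bank0 row0 -> MISS (open row0); precharges=4
Acc 8: bank0 row4 -> MISS (open row4); precharges=5
Acc 9: bank1 row2 -> MISS (open row2); precharges=6
Acc 10: bank1 row1 -> MISS (open row1); precharges=7
Acc 11: bank1 row1 -> HIT
Acc 12: bank0 row3 -> MISS (open row3); precharges=8
Acc 13: bank0 row4 -> MISS (open row4); precharges=9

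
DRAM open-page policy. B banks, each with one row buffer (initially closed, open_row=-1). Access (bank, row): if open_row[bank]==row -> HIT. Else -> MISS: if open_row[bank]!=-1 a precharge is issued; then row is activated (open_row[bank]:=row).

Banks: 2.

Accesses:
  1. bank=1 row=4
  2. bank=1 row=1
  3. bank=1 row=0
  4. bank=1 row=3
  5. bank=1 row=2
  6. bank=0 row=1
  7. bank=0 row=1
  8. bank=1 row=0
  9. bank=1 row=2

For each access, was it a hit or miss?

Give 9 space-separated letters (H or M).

Acc 1: bank1 row4 -> MISS (open row4); precharges=0
Acc 2: bank1 row1 -> MISS (open row1); precharges=1
Acc 3: bank1 row0 -> MISS (open row0); precharges=2
Acc 4: bank1 row3 -> MISS (open row3); precharges=3
Acc 5: bank1 row2 -> MISS (open row2); precharges=4
Acc 6: bank0 row1 -> MISS (open row1); precharges=4
Acc 7: bank0 row1 -> HIT
Acc 8: bank1 row0 -> MISS (open row0); precharges=5
Acc 9: bank1 row2 -> MISS (open row2); precharges=6

Answer: M M M M M M H M M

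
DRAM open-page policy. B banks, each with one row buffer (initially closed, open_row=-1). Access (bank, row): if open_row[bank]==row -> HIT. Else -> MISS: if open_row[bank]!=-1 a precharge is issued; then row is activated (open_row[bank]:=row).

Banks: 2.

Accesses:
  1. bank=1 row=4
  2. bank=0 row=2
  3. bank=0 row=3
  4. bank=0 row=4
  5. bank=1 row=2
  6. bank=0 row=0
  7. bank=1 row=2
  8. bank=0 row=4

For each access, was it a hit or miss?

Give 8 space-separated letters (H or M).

Acc 1: bank1 row4 -> MISS (open row4); precharges=0
Acc 2: bank0 row2 -> MISS (open row2); precharges=0
Acc 3: bank0 row3 -> MISS (open row3); precharges=1
Acc 4: bank0 row4 -> MISS (open row4); precharges=2
Acc 5: bank1 row2 -> MISS (open row2); precharges=3
Acc 6: bank0 row0 -> MISS (open row0); precharges=4
Acc 7: bank1 row2 -> HIT
Acc 8: bank0 row4 -> MISS (open row4); precharges=5

Answer: M M M M M M H M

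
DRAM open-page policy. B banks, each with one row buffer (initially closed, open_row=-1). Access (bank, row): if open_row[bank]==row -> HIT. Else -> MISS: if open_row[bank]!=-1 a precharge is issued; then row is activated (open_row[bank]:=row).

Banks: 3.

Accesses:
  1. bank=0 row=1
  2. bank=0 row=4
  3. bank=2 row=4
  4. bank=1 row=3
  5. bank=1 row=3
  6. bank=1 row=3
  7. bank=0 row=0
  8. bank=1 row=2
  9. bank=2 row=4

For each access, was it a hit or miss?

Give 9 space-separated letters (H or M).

Answer: M M M M H H M M H

Derivation:
Acc 1: bank0 row1 -> MISS (open row1); precharges=0
Acc 2: bank0 row4 -> MISS (open row4); precharges=1
Acc 3: bank2 row4 -> MISS (open row4); precharges=1
Acc 4: bank1 row3 -> MISS (open row3); precharges=1
Acc 5: bank1 row3 -> HIT
Acc 6: bank1 row3 -> HIT
Acc 7: bank0 row0 -> MISS (open row0); precharges=2
Acc 8: bank1 row2 -> MISS (open row2); precharges=3
Acc 9: bank2 row4 -> HIT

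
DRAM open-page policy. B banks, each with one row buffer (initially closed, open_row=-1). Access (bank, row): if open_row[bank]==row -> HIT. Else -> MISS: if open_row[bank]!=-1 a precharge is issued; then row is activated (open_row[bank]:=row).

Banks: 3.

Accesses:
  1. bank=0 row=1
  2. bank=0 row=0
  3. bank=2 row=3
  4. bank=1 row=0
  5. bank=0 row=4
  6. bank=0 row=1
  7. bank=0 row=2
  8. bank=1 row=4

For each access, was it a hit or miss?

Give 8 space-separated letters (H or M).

Answer: M M M M M M M M

Derivation:
Acc 1: bank0 row1 -> MISS (open row1); precharges=0
Acc 2: bank0 row0 -> MISS (open row0); precharges=1
Acc 3: bank2 row3 -> MISS (open row3); precharges=1
Acc 4: bank1 row0 -> MISS (open row0); precharges=1
Acc 5: bank0 row4 -> MISS (open row4); precharges=2
Acc 6: bank0 row1 -> MISS (open row1); precharges=3
Acc 7: bank0 row2 -> MISS (open row2); precharges=4
Acc 8: bank1 row4 -> MISS (open row4); precharges=5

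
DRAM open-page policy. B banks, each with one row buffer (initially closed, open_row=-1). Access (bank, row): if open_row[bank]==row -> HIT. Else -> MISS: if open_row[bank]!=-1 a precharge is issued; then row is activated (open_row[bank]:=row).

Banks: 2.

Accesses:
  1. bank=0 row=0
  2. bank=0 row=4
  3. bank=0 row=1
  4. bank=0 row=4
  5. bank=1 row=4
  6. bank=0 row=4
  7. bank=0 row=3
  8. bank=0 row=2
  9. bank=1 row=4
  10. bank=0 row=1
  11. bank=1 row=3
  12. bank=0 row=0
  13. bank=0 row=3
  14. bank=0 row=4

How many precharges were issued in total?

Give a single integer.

Answer: 10

Derivation:
Acc 1: bank0 row0 -> MISS (open row0); precharges=0
Acc 2: bank0 row4 -> MISS (open row4); precharges=1
Acc 3: bank0 row1 -> MISS (open row1); precharges=2
Acc 4: bank0 row4 -> MISS (open row4); precharges=3
Acc 5: bank1 row4 -> MISS (open row4); precharges=3
Acc 6: bank0 row4 -> HIT
Acc 7: bank0 row3 -> MISS (open row3); precharges=4
Acc 8: bank0 row2 -> MISS (open row2); precharges=5
Acc 9: bank1 row4 -> HIT
Acc 10: bank0 row1 -> MISS (open row1); precharges=6
Acc 11: bank1 row3 -> MISS (open row3); precharges=7
Acc 12: bank0 row0 -> MISS (open row0); precharges=8
Acc 13: bank0 row3 -> MISS (open row3); precharges=9
Acc 14: bank0 row4 -> MISS (open row4); precharges=10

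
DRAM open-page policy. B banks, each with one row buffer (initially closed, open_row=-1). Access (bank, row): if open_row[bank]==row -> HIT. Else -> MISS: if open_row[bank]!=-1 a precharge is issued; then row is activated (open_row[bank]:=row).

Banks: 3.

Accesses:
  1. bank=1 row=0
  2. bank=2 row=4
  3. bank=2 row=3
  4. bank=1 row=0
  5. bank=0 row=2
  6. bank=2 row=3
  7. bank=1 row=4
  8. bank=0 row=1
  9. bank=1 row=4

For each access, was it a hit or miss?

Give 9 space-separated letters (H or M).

Answer: M M M H M H M M H

Derivation:
Acc 1: bank1 row0 -> MISS (open row0); precharges=0
Acc 2: bank2 row4 -> MISS (open row4); precharges=0
Acc 3: bank2 row3 -> MISS (open row3); precharges=1
Acc 4: bank1 row0 -> HIT
Acc 5: bank0 row2 -> MISS (open row2); precharges=1
Acc 6: bank2 row3 -> HIT
Acc 7: bank1 row4 -> MISS (open row4); precharges=2
Acc 8: bank0 row1 -> MISS (open row1); precharges=3
Acc 9: bank1 row4 -> HIT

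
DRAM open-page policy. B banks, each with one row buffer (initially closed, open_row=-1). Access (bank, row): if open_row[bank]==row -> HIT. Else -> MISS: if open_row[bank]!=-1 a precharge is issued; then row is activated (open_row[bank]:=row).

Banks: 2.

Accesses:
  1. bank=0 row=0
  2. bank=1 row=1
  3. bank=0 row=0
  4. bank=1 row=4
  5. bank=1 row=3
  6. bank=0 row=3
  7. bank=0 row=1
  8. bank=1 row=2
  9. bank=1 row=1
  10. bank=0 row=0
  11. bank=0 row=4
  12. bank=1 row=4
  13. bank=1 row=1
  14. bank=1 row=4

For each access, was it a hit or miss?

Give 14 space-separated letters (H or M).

Answer: M M H M M M M M M M M M M M

Derivation:
Acc 1: bank0 row0 -> MISS (open row0); precharges=0
Acc 2: bank1 row1 -> MISS (open row1); precharges=0
Acc 3: bank0 row0 -> HIT
Acc 4: bank1 row4 -> MISS (open row4); precharges=1
Acc 5: bank1 row3 -> MISS (open row3); precharges=2
Acc 6: bank0 row3 -> MISS (open row3); precharges=3
Acc 7: bank0 row1 -> MISS (open row1); precharges=4
Acc 8: bank1 row2 -> MISS (open row2); precharges=5
Acc 9: bank1 row1 -> MISS (open row1); precharges=6
Acc 10: bank0 row0 -> MISS (open row0); precharges=7
Acc 11: bank0 row4 -> MISS (open row4); precharges=8
Acc 12: bank1 row4 -> MISS (open row4); precharges=9
Acc 13: bank1 row1 -> MISS (open row1); precharges=10
Acc 14: bank1 row4 -> MISS (open row4); precharges=11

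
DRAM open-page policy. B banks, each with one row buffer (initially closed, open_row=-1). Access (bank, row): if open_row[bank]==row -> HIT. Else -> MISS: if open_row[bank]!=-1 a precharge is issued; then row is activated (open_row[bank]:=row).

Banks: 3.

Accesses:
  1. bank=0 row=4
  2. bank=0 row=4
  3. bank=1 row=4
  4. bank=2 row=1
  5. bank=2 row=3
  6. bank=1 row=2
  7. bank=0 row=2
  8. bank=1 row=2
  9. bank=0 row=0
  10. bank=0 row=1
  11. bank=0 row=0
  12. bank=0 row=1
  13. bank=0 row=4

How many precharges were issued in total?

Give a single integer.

Answer: 8

Derivation:
Acc 1: bank0 row4 -> MISS (open row4); precharges=0
Acc 2: bank0 row4 -> HIT
Acc 3: bank1 row4 -> MISS (open row4); precharges=0
Acc 4: bank2 row1 -> MISS (open row1); precharges=0
Acc 5: bank2 row3 -> MISS (open row3); precharges=1
Acc 6: bank1 row2 -> MISS (open row2); precharges=2
Acc 7: bank0 row2 -> MISS (open row2); precharges=3
Acc 8: bank1 row2 -> HIT
Acc 9: bank0 row0 -> MISS (open row0); precharges=4
Acc 10: bank0 row1 -> MISS (open row1); precharges=5
Acc 11: bank0 row0 -> MISS (open row0); precharges=6
Acc 12: bank0 row1 -> MISS (open row1); precharges=7
Acc 13: bank0 row4 -> MISS (open row4); precharges=8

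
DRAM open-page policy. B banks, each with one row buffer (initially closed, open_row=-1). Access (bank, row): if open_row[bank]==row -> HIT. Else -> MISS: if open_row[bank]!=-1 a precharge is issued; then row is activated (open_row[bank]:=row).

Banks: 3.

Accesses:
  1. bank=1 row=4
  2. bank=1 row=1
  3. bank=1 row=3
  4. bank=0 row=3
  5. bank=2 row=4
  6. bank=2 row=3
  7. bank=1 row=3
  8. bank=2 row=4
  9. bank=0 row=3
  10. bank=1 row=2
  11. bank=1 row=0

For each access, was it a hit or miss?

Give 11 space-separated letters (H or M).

Acc 1: bank1 row4 -> MISS (open row4); precharges=0
Acc 2: bank1 row1 -> MISS (open row1); precharges=1
Acc 3: bank1 row3 -> MISS (open row3); precharges=2
Acc 4: bank0 row3 -> MISS (open row3); precharges=2
Acc 5: bank2 row4 -> MISS (open row4); precharges=2
Acc 6: bank2 row3 -> MISS (open row3); precharges=3
Acc 7: bank1 row3 -> HIT
Acc 8: bank2 row4 -> MISS (open row4); precharges=4
Acc 9: bank0 row3 -> HIT
Acc 10: bank1 row2 -> MISS (open row2); precharges=5
Acc 11: bank1 row0 -> MISS (open row0); precharges=6

Answer: M M M M M M H M H M M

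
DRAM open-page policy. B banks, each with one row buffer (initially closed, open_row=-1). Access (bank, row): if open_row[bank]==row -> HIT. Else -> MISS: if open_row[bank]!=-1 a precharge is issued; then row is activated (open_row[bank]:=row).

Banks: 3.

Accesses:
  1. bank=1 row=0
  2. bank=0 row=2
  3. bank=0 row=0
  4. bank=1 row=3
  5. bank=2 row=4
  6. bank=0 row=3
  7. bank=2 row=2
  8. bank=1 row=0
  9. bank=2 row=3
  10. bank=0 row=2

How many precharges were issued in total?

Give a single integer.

Acc 1: bank1 row0 -> MISS (open row0); precharges=0
Acc 2: bank0 row2 -> MISS (open row2); precharges=0
Acc 3: bank0 row0 -> MISS (open row0); precharges=1
Acc 4: bank1 row3 -> MISS (open row3); precharges=2
Acc 5: bank2 row4 -> MISS (open row4); precharges=2
Acc 6: bank0 row3 -> MISS (open row3); precharges=3
Acc 7: bank2 row2 -> MISS (open row2); precharges=4
Acc 8: bank1 row0 -> MISS (open row0); precharges=5
Acc 9: bank2 row3 -> MISS (open row3); precharges=6
Acc 10: bank0 row2 -> MISS (open row2); precharges=7

Answer: 7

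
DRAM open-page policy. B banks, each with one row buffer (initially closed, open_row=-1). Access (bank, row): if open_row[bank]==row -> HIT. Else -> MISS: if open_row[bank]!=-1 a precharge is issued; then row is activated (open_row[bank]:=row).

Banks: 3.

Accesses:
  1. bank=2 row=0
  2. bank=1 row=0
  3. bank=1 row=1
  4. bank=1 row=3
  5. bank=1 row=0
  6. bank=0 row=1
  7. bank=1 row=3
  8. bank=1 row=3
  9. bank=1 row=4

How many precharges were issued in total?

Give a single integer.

Acc 1: bank2 row0 -> MISS (open row0); precharges=0
Acc 2: bank1 row0 -> MISS (open row0); precharges=0
Acc 3: bank1 row1 -> MISS (open row1); precharges=1
Acc 4: bank1 row3 -> MISS (open row3); precharges=2
Acc 5: bank1 row0 -> MISS (open row0); precharges=3
Acc 6: bank0 row1 -> MISS (open row1); precharges=3
Acc 7: bank1 row3 -> MISS (open row3); precharges=4
Acc 8: bank1 row3 -> HIT
Acc 9: bank1 row4 -> MISS (open row4); precharges=5

Answer: 5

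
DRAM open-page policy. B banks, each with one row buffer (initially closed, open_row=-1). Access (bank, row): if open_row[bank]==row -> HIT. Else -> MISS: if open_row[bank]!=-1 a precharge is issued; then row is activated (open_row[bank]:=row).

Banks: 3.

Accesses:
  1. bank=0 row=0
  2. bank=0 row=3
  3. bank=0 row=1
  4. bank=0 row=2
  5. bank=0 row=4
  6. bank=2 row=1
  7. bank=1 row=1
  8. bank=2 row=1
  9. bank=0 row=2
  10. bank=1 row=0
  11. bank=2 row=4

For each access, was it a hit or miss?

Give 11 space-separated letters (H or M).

Answer: M M M M M M M H M M M

Derivation:
Acc 1: bank0 row0 -> MISS (open row0); precharges=0
Acc 2: bank0 row3 -> MISS (open row3); precharges=1
Acc 3: bank0 row1 -> MISS (open row1); precharges=2
Acc 4: bank0 row2 -> MISS (open row2); precharges=3
Acc 5: bank0 row4 -> MISS (open row4); precharges=4
Acc 6: bank2 row1 -> MISS (open row1); precharges=4
Acc 7: bank1 row1 -> MISS (open row1); precharges=4
Acc 8: bank2 row1 -> HIT
Acc 9: bank0 row2 -> MISS (open row2); precharges=5
Acc 10: bank1 row0 -> MISS (open row0); precharges=6
Acc 11: bank2 row4 -> MISS (open row4); precharges=7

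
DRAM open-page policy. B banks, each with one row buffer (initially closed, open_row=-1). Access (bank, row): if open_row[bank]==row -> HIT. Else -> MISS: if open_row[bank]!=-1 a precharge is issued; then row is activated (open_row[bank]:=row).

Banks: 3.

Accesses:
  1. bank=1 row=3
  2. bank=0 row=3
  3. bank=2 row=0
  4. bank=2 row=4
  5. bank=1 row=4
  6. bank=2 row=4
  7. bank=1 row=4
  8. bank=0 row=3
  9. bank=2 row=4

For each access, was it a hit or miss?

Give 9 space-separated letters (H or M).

Answer: M M M M M H H H H

Derivation:
Acc 1: bank1 row3 -> MISS (open row3); precharges=0
Acc 2: bank0 row3 -> MISS (open row3); precharges=0
Acc 3: bank2 row0 -> MISS (open row0); precharges=0
Acc 4: bank2 row4 -> MISS (open row4); precharges=1
Acc 5: bank1 row4 -> MISS (open row4); precharges=2
Acc 6: bank2 row4 -> HIT
Acc 7: bank1 row4 -> HIT
Acc 8: bank0 row3 -> HIT
Acc 9: bank2 row4 -> HIT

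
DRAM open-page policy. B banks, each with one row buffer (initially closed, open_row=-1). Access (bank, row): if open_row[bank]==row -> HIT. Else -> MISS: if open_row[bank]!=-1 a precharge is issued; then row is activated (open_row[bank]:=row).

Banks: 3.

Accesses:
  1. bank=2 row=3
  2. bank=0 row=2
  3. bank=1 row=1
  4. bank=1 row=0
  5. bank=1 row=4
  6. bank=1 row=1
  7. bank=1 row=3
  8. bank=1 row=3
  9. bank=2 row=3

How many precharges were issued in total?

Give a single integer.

Acc 1: bank2 row3 -> MISS (open row3); precharges=0
Acc 2: bank0 row2 -> MISS (open row2); precharges=0
Acc 3: bank1 row1 -> MISS (open row1); precharges=0
Acc 4: bank1 row0 -> MISS (open row0); precharges=1
Acc 5: bank1 row4 -> MISS (open row4); precharges=2
Acc 6: bank1 row1 -> MISS (open row1); precharges=3
Acc 7: bank1 row3 -> MISS (open row3); precharges=4
Acc 8: bank1 row3 -> HIT
Acc 9: bank2 row3 -> HIT

Answer: 4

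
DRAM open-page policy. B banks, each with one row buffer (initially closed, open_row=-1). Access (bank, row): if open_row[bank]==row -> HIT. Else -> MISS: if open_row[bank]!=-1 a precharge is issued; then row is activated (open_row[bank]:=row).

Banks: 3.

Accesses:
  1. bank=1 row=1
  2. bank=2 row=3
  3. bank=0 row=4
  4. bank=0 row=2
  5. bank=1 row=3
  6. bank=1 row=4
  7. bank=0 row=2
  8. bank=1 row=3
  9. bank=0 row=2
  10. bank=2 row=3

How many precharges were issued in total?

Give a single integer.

Acc 1: bank1 row1 -> MISS (open row1); precharges=0
Acc 2: bank2 row3 -> MISS (open row3); precharges=0
Acc 3: bank0 row4 -> MISS (open row4); precharges=0
Acc 4: bank0 row2 -> MISS (open row2); precharges=1
Acc 5: bank1 row3 -> MISS (open row3); precharges=2
Acc 6: bank1 row4 -> MISS (open row4); precharges=3
Acc 7: bank0 row2 -> HIT
Acc 8: bank1 row3 -> MISS (open row3); precharges=4
Acc 9: bank0 row2 -> HIT
Acc 10: bank2 row3 -> HIT

Answer: 4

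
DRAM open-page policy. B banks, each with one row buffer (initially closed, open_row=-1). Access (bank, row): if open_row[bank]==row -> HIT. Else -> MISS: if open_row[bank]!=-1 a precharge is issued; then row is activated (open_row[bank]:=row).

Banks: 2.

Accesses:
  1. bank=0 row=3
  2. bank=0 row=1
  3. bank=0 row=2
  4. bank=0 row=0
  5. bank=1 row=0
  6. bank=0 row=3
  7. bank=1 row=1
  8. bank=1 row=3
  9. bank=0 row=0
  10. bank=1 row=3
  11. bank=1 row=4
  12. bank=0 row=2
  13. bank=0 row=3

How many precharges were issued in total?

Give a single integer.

Acc 1: bank0 row3 -> MISS (open row3); precharges=0
Acc 2: bank0 row1 -> MISS (open row1); precharges=1
Acc 3: bank0 row2 -> MISS (open row2); precharges=2
Acc 4: bank0 row0 -> MISS (open row0); precharges=3
Acc 5: bank1 row0 -> MISS (open row0); precharges=3
Acc 6: bank0 row3 -> MISS (open row3); precharges=4
Acc 7: bank1 row1 -> MISS (open row1); precharges=5
Acc 8: bank1 row3 -> MISS (open row3); precharges=6
Acc 9: bank0 row0 -> MISS (open row0); precharges=7
Acc 10: bank1 row3 -> HIT
Acc 11: bank1 row4 -> MISS (open row4); precharges=8
Acc 12: bank0 row2 -> MISS (open row2); precharges=9
Acc 13: bank0 row3 -> MISS (open row3); precharges=10

Answer: 10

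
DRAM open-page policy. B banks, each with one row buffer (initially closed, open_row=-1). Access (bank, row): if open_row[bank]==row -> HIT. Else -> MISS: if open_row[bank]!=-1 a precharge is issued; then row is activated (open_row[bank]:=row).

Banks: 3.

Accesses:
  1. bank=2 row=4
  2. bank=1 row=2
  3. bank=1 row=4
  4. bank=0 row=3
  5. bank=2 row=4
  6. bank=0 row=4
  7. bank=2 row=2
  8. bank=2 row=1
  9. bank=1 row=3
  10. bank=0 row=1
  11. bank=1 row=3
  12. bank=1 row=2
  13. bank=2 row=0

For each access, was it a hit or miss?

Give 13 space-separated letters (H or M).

Answer: M M M M H M M M M M H M M

Derivation:
Acc 1: bank2 row4 -> MISS (open row4); precharges=0
Acc 2: bank1 row2 -> MISS (open row2); precharges=0
Acc 3: bank1 row4 -> MISS (open row4); precharges=1
Acc 4: bank0 row3 -> MISS (open row3); precharges=1
Acc 5: bank2 row4 -> HIT
Acc 6: bank0 row4 -> MISS (open row4); precharges=2
Acc 7: bank2 row2 -> MISS (open row2); precharges=3
Acc 8: bank2 row1 -> MISS (open row1); precharges=4
Acc 9: bank1 row3 -> MISS (open row3); precharges=5
Acc 10: bank0 row1 -> MISS (open row1); precharges=6
Acc 11: bank1 row3 -> HIT
Acc 12: bank1 row2 -> MISS (open row2); precharges=7
Acc 13: bank2 row0 -> MISS (open row0); precharges=8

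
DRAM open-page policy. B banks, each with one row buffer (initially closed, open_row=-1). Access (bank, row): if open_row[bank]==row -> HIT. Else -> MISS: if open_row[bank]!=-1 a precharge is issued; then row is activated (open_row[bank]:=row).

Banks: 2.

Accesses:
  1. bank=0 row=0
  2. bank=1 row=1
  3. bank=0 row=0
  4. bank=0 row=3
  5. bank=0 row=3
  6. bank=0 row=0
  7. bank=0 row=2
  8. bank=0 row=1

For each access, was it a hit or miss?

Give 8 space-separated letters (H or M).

Acc 1: bank0 row0 -> MISS (open row0); precharges=0
Acc 2: bank1 row1 -> MISS (open row1); precharges=0
Acc 3: bank0 row0 -> HIT
Acc 4: bank0 row3 -> MISS (open row3); precharges=1
Acc 5: bank0 row3 -> HIT
Acc 6: bank0 row0 -> MISS (open row0); precharges=2
Acc 7: bank0 row2 -> MISS (open row2); precharges=3
Acc 8: bank0 row1 -> MISS (open row1); precharges=4

Answer: M M H M H M M M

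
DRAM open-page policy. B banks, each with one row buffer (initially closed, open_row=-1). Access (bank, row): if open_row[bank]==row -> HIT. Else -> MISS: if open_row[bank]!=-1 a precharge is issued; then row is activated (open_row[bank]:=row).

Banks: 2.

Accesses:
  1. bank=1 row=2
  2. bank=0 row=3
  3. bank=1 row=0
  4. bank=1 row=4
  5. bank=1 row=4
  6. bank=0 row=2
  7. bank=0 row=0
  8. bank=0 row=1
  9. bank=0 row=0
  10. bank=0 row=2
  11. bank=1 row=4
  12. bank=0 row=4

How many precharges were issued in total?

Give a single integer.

Acc 1: bank1 row2 -> MISS (open row2); precharges=0
Acc 2: bank0 row3 -> MISS (open row3); precharges=0
Acc 3: bank1 row0 -> MISS (open row0); precharges=1
Acc 4: bank1 row4 -> MISS (open row4); precharges=2
Acc 5: bank1 row4 -> HIT
Acc 6: bank0 row2 -> MISS (open row2); precharges=3
Acc 7: bank0 row0 -> MISS (open row0); precharges=4
Acc 8: bank0 row1 -> MISS (open row1); precharges=5
Acc 9: bank0 row0 -> MISS (open row0); precharges=6
Acc 10: bank0 row2 -> MISS (open row2); precharges=7
Acc 11: bank1 row4 -> HIT
Acc 12: bank0 row4 -> MISS (open row4); precharges=8

Answer: 8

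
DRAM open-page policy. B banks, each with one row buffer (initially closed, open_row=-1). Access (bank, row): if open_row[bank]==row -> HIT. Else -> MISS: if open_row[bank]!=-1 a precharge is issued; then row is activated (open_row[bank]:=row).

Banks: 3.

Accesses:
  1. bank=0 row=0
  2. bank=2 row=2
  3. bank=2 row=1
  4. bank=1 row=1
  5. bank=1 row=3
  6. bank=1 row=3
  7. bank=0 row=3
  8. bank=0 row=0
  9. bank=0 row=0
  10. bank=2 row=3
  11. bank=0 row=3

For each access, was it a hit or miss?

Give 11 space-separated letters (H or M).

Acc 1: bank0 row0 -> MISS (open row0); precharges=0
Acc 2: bank2 row2 -> MISS (open row2); precharges=0
Acc 3: bank2 row1 -> MISS (open row1); precharges=1
Acc 4: bank1 row1 -> MISS (open row1); precharges=1
Acc 5: bank1 row3 -> MISS (open row3); precharges=2
Acc 6: bank1 row3 -> HIT
Acc 7: bank0 row3 -> MISS (open row3); precharges=3
Acc 8: bank0 row0 -> MISS (open row0); precharges=4
Acc 9: bank0 row0 -> HIT
Acc 10: bank2 row3 -> MISS (open row3); precharges=5
Acc 11: bank0 row3 -> MISS (open row3); precharges=6

Answer: M M M M M H M M H M M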